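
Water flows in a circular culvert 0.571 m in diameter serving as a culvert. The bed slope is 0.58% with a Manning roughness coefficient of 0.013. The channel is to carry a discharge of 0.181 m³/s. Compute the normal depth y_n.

Manning's equation rearranged: A R^(2/3) = nQ / (1·√S) = 0.013 × 0.181 / (√0.0058) = 0.0309.
Trying y = 0.309 m: A R^(2/3) = 0.0399 — over.
Trying y = 0.229 m: A R^(2/3) = 0.02368 — short.
Trying y = 0.266 m: A R^(2/3) = 0.03096 — ≈ 0.0309.

y_n = 0.266 m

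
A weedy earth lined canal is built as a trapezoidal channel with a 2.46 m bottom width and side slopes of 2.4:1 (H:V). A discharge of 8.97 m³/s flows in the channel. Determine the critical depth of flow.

At critical depth, Q² T / (g A³) = 1, i.e. A³/T = Q²/g = 8.97²/9.81 = 8.202.
Try y = 0.648 m: A³/T = 3.162 — low.
Try y = 0.952 m: A³/T = 13.11 — high.
Try y = 0.84 m: A³/T = 8.187 — ≈ 8.202.

y_c = 0.84 m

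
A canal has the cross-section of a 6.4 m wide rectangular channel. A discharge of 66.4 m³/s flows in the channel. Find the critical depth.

y_c = 2.22 m

For a rectangular channel, critical depth y_c = (q²/g)^(1/3) where q = Q/b = 66.4/6.4 = 10.38 m²/s.
So y_c = (10.38²/9.81)^(1/3) = 2.22 m.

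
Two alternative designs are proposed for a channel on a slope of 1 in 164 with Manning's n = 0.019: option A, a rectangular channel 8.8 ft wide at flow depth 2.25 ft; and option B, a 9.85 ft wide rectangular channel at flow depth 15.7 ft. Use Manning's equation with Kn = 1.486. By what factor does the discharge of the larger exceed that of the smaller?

14.5

Channel A: Flow area A = b·y = 8.8 × 2.25 = 19.8 ft². Wetted perimeter P = b + 2y = 8.8 + 2×2.25 = 13.3 ft. Hydraulic radius R = A/P = 19.8/13.3 = 1.489 ft. Q_A = (1.486/0.019)·19.8·1.489^(2/3)·√0.006098 = 157.7 ft³/s.
Channel B: Flow area A = b·y = 9.85 × 15.7 = 154.6 ft². Wetted perimeter P = b + 2y = 9.85 + 2×15.7 = 41.25 ft. Hydraulic radius R = A/P = 154.6/41.25 = 3.749 ft. Q_B = (1.486/0.019)·154.6·3.749^(2/3)·√0.006098 = 2279 ft³/s.
The larger discharge is 2279 ft³/s and the smaller is 157.7 ft³/s; the ratio is 14.5.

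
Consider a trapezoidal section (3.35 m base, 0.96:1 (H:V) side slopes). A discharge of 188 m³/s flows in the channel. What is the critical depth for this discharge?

y_c = 4.56 m

At critical depth, Q² T / (g A³) = 1, i.e. A³/T = Q²/g = 188²/9.81 = 3603.
Trying y = 3.43 m: A³/T = 1191 — short.
Trying y = 5.05 m: A³/T = 5439 — over.
Trying y = 4.56 m: A³/T = 3615 — close enough.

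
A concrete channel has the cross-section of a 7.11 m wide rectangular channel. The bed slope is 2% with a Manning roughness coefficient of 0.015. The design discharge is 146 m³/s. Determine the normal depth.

y_n = 1.89 m

Manning's equation rearranged: A R^(2/3) = nQ / (1·√S) = 0.015 × 146 / (√0.02) = 15.49.
Try y = 1.64 m: A R^(2/3) = 12.59 — short.
Try y = 2.2 m: A R^(2/3) = 19.19 — over.
Try y = 1.89 m: A R^(2/3) = 15.46 — ≈ 15.49.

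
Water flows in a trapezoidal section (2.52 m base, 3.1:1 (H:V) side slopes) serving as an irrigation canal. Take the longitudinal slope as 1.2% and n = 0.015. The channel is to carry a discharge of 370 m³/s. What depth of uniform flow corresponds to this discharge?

Manning's equation rearranged: A R^(2/3) = nQ / (1·√S) = 0.015 × 370 / (√0.012) = 50.66.
Trying y = 2.65 m: A R^(2/3) = 36.24 — too small.
Trying y = 3.38 m: A R^(2/3) = 64.78 — too large.
Trying y = 3.05 m: A R^(2/3) = 50.61 — ≈ 50.66.

y_n = 3.05 m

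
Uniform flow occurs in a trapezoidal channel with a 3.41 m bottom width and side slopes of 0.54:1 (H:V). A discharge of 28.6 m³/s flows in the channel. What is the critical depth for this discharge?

y_c = 1.75 m

At critical depth, Q² T / (g A³) = 1, i.e. A³/T = Q²/g = 28.6²/9.81 = 83.38.
Trying y = 1.42 m: A³/T = 42.2 — too small.
Trying y = 2.07 m: A³/T = 145.8 — too large.
Trying y = 1.75 m: A³/T = 83.52 — close enough.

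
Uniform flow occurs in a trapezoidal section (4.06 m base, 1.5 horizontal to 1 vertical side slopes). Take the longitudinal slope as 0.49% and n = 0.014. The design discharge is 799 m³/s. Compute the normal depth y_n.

Manning's equation rearranged: A R^(2/3) = nQ / (1·√S) = 0.014 × 799 / (√0.0049) = 159.8.
Try y = 6.9 m: A R^(2/3) = 226.4 — too large.
Try y = 4.99 m: A R^(2/3) = 109.3 — too small.
Try y = 5.92 m: A R^(2/3) = 159.9 — ≈ 159.8.

y_n = 5.92 m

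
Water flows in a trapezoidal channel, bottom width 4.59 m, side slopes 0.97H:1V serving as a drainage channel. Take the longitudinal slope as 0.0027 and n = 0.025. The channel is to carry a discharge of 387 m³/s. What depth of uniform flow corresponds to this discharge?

Manning's equation rearranged: A R^(2/3) = nQ / (1·√S) = 0.025 × 387 / (√0.0027) = 186.2.
Trying y = 5.09 m: A R^(2/3) = 91.3 — too small.
Trying y = 7.17 m: A R^(2/3) = 186 — matches.

y_n = 7.17 m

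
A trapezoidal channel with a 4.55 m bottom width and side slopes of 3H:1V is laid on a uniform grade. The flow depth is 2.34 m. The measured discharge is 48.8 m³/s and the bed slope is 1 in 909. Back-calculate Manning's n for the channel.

With bottom width b = 4.55 m and side slope z = 3: A = (b + zy)y = (4.55 + 3×2.34)×2.34 = 27.07 m²; P = b + 2y√(1+z²) = 4.55 + 2×2.34×3.162 = 19.35 m.
Hydraulic radius R = A/P = 27.07/19.35 = 1.399 m.
Rearranging Manning's equation: n = (1/Q) A R^(2/3) S^(1/2) = (1/48.8) × 27.07 × 1.399^(2/3) × √0.0011 = 0.023.

n = 0.023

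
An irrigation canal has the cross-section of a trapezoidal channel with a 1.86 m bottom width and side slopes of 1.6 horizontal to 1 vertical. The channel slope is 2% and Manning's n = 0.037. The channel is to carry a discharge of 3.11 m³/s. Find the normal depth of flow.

y_n = 0.557 m

Manning's equation rearranged: A R^(2/3) = nQ / (1·√S) = 0.037 × 3.11 / (√0.02) = 0.8137.
At y = 0.4 m: A R^(2/3) = 0.4449 — too small.
At y = 0.707 m: A R^(2/3) = 1.273 — too large.
At y = 0.557 m: A R^(2/3) = 0.8135 — matches.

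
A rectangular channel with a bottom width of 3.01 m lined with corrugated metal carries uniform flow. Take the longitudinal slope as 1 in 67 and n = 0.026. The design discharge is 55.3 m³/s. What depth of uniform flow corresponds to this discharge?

y_n = 3.73 m

Manning's equation rearranged: A R^(2/3) = nQ / (1·√S) = 0.026 × 55.3 / (√0.01493) = 11.77.
Trying y = 4.05 m: A R^(2/3) = 12.97 — high.
Trying y = 3.04 m: A R^(2/3) = 9.191 — low.
Trying y = 3.73 m: A R^(2/3) = 11.76 — ≈ 11.77.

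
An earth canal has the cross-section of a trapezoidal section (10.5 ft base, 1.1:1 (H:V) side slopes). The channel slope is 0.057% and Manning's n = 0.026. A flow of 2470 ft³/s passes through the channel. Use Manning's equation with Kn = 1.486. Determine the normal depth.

y_n = 16.2 ft

Manning's equation rearranged: A R^(2/3) = nQ / (1.486·√S) = 0.026 × 2470 / (1.486 × √0.00057) = 1810.
At y = 20.6 ft: A R^(2/3) = 3069 — too large.
At y = 16.2 ft: A R^(2/3) = 1808 — matches.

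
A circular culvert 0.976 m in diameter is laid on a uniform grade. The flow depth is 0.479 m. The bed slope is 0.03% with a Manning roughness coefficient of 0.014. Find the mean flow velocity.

For a circular section of diameter D = 0.976 m at depth y = 0.479 m, the central angle is θ = 2 arccos(1 − 2y/D) = 3.105 rad. Then A = (D²/8)(θ − sin θ) = 0.3653 m² and P = Dθ/2 = 1.515 m.
Hydraulic radius R = A/P = 0.3653/1.515 = 0.2411 m.
From Manning's equation, V = (1/n) R^(2/3) S^(1/2) = (1/0.014) × 0.2411^(2/3) × 0.0003^(1/2) = 0.479 m/s.

V = 0.479 m/s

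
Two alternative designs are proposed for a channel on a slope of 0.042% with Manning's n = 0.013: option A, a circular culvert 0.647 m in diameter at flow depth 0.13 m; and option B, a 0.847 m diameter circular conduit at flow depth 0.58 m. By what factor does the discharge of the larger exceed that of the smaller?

Channel A: For a circular section of diameter D = 0.647 m at depth y = 0.13 m, the central angle is θ = 2 arccos(1 − 2y/D) = 1.859 rad. Then A = (D²/8)(θ − sin θ) = 0.04712 m² and P = Dθ/2 = 0.6015 m. Hydraulic radius R = A/P = 0.04712/0.6015 = 0.07834 m. Q_A = (1/0.013)·0.04712·0.07834^(2/3)·√0.00042 = 0.0136 m³/s.
Channel B: For a circular section of diameter D = 0.847 m at depth y = 0.58 m, the central angle is θ = 2 arccos(1 − 2y/D) = 3.899 rad. Then A = (D²/8)(θ − sin θ) = 0.4112 m² and P = Dθ/2 = 1.651 m. Hydraulic radius R = A/P = 0.4112/1.651 = 0.2491 m. Q_B = (1/0.013)·0.4112·0.2491^(2/3)·√0.00042 = 0.2566 m³/s.
The larger discharge is 0.2566 m³/s and the smaller is 0.0136 m³/s; the ratio is 18.9.

18.9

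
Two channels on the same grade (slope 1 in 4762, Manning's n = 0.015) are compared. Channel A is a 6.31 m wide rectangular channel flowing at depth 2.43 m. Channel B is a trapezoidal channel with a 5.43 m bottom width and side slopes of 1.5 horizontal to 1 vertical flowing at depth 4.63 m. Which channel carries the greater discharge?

Channel A: Flow area A = b·y = 6.31 × 2.43 = 15.33 m². Wetted perimeter P = b + 2y = 6.31 + 2×2.43 = 11.17 m. Hydraulic radius R = A/P = 15.33/11.17 = 1.373 m. Q_A = (1/0.015)·15.33·1.373^(2/3)·√0.00021 = 18.3 m³/s.
Channel B: With bottom width b = 5.43 m and side slope z = 1.5: A = (b + zy)y = (5.43 + 1.5×4.63)×4.63 = 57.3 m²; P = b + 2y√(1+z²) = 5.43 + 2×4.63×1.803 = 22.12 m. Hydraulic radius R = A/P = 57.3/22.12 = 2.59 m. Q_B = (1/0.015)·57.3·2.59^(2/3)·√0.00021 = 104.4 m³/s.
Q_A = 18.3 m³/s vs Q_B = 104.4 m³/s, so channel B carries more.

channel B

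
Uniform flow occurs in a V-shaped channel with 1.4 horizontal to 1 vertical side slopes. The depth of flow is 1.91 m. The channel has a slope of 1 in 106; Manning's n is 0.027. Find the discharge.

For a triangular section with side slope z = 1.4: A = zy² = 1.4×1.91² = 5.107 m²; P = 2y√(1+z²) = 2×1.91×1.72 = 6.572 m.
Hydraulic radius R = A/P = 5.107/6.572 = 0.7771 m.
Manning's equation: Q = (1/n) A R^(2/3) S^(1/2) = (1/0.027) × 5.107 × 0.7771^(2/3) × 0.009434^(1/2) = 15.5 m³/s.

Q = 15.5 m³/s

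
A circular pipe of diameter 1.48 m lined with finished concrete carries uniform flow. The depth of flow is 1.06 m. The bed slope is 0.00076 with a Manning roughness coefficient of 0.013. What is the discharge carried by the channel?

Q = 1.62 m³/s

For a circular section of diameter D = 1.48 m at depth y = 1.06 m, the central angle is θ = 2 arccos(1 − 2y/D) = 4.036 rad. Then A = (D²/8)(θ − sin θ) = 1.319 m² and P = Dθ/2 = 2.987 m.
Hydraulic radius R = A/P = 1.319/2.987 = 0.4415 m.
Manning's equation: Q = (1/n) A R^(2/3) S^(1/2) = (1/0.013) × 1.319 × 0.4415^(2/3) × 0.00076^(1/2) = 1.62 m³/s.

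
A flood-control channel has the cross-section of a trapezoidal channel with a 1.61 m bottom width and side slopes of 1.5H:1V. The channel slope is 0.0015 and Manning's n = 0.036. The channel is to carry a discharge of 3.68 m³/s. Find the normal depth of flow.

Manning's equation rearranged: A R^(2/3) = nQ / (1·√S) = 0.036 × 3.68 / (√0.0015) = 3.421.
At y = 1.45 m: A R^(2/3) = 4.74 — high.
At y = 1.07 m: A R^(2/3) = 2.526 — low.
At y = 1.24 m: A R^(2/3) = 3.417 — close enough.

y_n = 1.24 m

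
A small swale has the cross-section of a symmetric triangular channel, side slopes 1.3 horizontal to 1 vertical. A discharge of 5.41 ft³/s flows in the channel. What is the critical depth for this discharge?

At critical depth, Q² T / (g A³) = 1, i.e. A³/T = Q²/g = 5.41²/32.2 = 0.9089.
At y = 0.825 ft: A³/T = 0.3229 — short.
At y = 1.16 ft: A³/T = 1.775 — over.
At y = 1.01 ft: A³/T = 0.8881 — close enough.

y_c = 1.01 ft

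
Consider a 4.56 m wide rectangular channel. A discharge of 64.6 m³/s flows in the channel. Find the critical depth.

For a rectangular channel, critical depth y_c = (q²/g)^(1/3) where q = Q/b = 64.6/4.56 = 14.17 m²/s.
So y_c = (14.17²/9.81)^(1/3) = 2.73 m.

y_c = 2.73 m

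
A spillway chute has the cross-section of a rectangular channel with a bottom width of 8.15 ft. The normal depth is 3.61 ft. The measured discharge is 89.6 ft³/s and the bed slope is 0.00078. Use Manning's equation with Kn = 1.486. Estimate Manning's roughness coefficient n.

Flow area A = b·y = 8.15 × 3.61 = 29.42 ft². Wetted perimeter P = b + 2y = 8.15 + 2×3.61 = 15.37 ft.
Hydraulic radius R = A/P = 29.42/15.37 = 1.914 ft.
Rearranging Manning's equation: n = (1.486/Q) A R^(2/3) S^(1/2) = (1.486/89.6) × 29.42 × 1.914^(2/3) × √0.00078 = 0.021.

n = 0.021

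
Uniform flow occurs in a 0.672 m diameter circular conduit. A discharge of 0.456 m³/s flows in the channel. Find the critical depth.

y_c = 0.429 m

At critical depth, Q² T / (g A³) = 1, i.e. A³/T = Q²/g = 0.456²/9.81 = 0.0212.
Try y = 0.299 m: A³/T = 0.005312 — short.
Try y = 0.475 m: A³/T = 0.03147 — over.
Try y = 0.429 m: A³/T = 0.02115 — matches.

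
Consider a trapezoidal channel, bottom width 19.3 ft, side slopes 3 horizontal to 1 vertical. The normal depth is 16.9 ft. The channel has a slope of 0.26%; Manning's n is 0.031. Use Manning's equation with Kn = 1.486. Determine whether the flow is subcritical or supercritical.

subcritical

With bottom width b = 19.3 ft and side slope z = 3: A = (b + zy)y = (19.3 + 3×16.9)×16.9 = 1183 ft²; P = b + 2y√(1+z²) = 19.3 + 2×16.9×3.162 = 126.2 ft.
Hydraulic radius R = A/P = 1183/126.2 = 9.375 ft.
V = (1.486/n) R^(2/3) √S = (1.486/0.031) × 9.375^(2/3) × √0.0026 = 10.87 ft/s. Hydraulic depth D_h = A/T = 1183/120.7 = 9.801 ft.
Froude number Fr = V/√(g·D_h) = 10.87/√(32.2×9.801) = 0.612, which is less than 1, so the flow is subcritical.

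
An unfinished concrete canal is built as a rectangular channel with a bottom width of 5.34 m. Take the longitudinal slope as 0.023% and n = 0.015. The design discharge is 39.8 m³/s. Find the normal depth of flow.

y_n = 5.08 m

Manning's equation rearranged: A R^(2/3) = nQ / (1·√S) = 0.015 × 39.8 / (√0.00023) = 39.37.
At y = 4.28 m: A R^(2/3) = 31.84 — too small.
At y = 5.65 m: A R^(2/3) = 44.86 — too large.
At y = 5.08 m: A R^(2/3) = 39.4 — ≈ 39.37.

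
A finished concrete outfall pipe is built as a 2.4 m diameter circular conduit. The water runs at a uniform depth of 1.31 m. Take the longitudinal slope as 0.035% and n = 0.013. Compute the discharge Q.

For a circular section of diameter D = 2.4 m at depth y = 1.31 m, the central angle is θ = 2 arccos(1 − 2y/D) = 3.325 rad. Then A = (D²/8)(θ − sin θ) = 2.526 m² and P = Dθ/2 = 3.99 m.
Hydraulic radius R = A/P = 2.526/3.99 = 0.6329 m.
Manning's equation: Q = (1/n) A R^(2/3) S^(1/2) = (1/0.013) × 2.526 × 0.6329^(2/3) × 0.00035^(1/2) = 2.68 m³/s.

Q = 2.68 m³/s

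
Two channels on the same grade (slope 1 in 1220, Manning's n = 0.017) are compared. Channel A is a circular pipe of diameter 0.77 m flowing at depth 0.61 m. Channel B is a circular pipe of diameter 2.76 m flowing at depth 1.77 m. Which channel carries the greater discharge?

Channel A: For a circular section of diameter D = 0.77 m at depth y = 0.61 m, the central angle is θ = 2 arccos(1 − 2y/D) = 4.39 rad. Then A = (D²/8)(θ − sin θ) = 0.3956 m² and P = Dθ/2 = 1.69 m. Hydraulic radius R = A/P = 0.3956/1.69 = 0.2341 m. Q_A = (1/0.017)·0.3956·0.2341^(2/3)·√0.0008197 = 0.2531 m³/s.
Channel B: For a circular section of diameter D = 2.76 m at depth y = 1.77 m, the central angle is θ = 2 arccos(1 − 2y/D) = 3.715 rad. Then A = (D²/8)(θ − sin θ) = 4.053 m² and P = Dθ/2 = 5.126 m. Hydraulic radius R = A/P = 4.053/5.126 = 0.7907 m. Q_B = (1/0.017)·4.053·0.7907^(2/3)·√0.0008197 = 5.837 m³/s.
Q_A = 0.2531 m³/s vs Q_B = 5.837 m³/s, so channel B carries more.

channel B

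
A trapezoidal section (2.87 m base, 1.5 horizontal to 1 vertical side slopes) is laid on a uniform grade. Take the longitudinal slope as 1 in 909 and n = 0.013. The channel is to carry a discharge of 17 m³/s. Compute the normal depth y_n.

y_n = 1.43 m

Manning's equation rearranged: A R^(2/3) = nQ / (1·√S) = 0.013 × 17 / (√0.0011) = 6.663.
At y = 1.58 m: A R^(2/3) = 8.093 — too large.
At y = 1.08 m: A R^(2/3) = 3.884 — too small.
At y = 1.43 m: A R^(2/3) = 6.653 — close enough.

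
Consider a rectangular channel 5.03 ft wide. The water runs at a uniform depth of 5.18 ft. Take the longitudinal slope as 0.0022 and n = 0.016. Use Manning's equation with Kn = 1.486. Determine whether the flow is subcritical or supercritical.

Flow area A = b·y = 5.03 × 5.18 = 26.06 ft². Wetted perimeter P = b + 2y = 5.03 + 2×5.18 = 15.39 ft.
Hydraulic radius R = A/P = 26.06/15.39 = 1.693 ft.
V = (1.486/n) R^(2/3) √S = (1.486/0.016) × 1.693^(2/3) × √0.0022 = 6.188 ft/s. Hydraulic depth D_h = A/T = 26.06/5.03 = 5.18 ft.
Froude number Fr = V/√(g·D_h) = 6.188/√(32.2×5.18) = 0.479, which is less than 1, so the flow is subcritical.

subcritical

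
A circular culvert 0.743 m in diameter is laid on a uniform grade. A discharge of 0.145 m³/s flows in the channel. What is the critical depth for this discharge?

y_c = 0.229 m

At critical depth, Q² T / (g A³) = 1, i.e. A³/T = Q²/g = 0.145²/9.81 = 0.002143.
Try y = 0.255 m: A³/T = 0.003236 — too large.
Try y = 0.229 m: A³/T = 0.002135 — matches.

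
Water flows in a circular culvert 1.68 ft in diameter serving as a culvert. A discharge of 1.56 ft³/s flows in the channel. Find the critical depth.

y_c = 0.454 ft

At critical depth, Q² T / (g A³) = 1, i.e. A³/T = Q²/g = 1.56²/32.2 = 0.07558.
At y = 0.407 ft: A³/T = 0.04949 — short.
At y = 0.517 ft: A³/T = 0.1254 — over.
At y = 0.454 ft: A³/T = 0.07574 — ≈ 0.07558.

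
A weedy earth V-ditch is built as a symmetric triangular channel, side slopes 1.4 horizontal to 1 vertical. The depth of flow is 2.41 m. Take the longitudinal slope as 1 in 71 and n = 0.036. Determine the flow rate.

For a triangular section with side slope z = 1.4: A = zy² = 1.4×2.41² = 8.131 m²; P = 2y√(1+z²) = 2×2.41×1.72 = 8.293 m.
Hydraulic radius R = A/P = 8.131/8.293 = 0.9805 m.
Manning's equation: Q = (1/n) A R^(2/3) S^(1/2) = (1/0.036) × 8.131 × 0.9805^(2/3) × 0.01408^(1/2) = 26.5 m³/s.

Q = 26.5 m³/s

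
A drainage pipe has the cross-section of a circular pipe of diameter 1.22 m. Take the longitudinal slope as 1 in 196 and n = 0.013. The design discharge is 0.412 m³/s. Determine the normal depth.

y_n = 0.31 m

Manning's equation rearranged: A R^(2/3) = nQ / (1·√S) = 0.013 × 0.412 / (√0.005102) = 0.07498.
At y = 0.397 m: A R^(2/3) = 0.1213 — high.
At y = 0.252 m: A R^(2/3) = 0.04951 — low.
At y = 0.31 m: A R^(2/3) = 0.07493 — matches.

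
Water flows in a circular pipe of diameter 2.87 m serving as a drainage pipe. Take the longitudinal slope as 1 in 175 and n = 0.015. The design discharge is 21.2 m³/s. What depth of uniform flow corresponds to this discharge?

y_n = 1.96 m

Manning's equation rearranged: A R^(2/3) = nQ / (1·√S) = 0.015 × 21.2 / (√0.005714) = 4.207.
Try y = 1.77 m: A R^(2/3) = 3.631 — low.
Try y = 1.96 m: A R^(2/3) = 4.201 — close enough.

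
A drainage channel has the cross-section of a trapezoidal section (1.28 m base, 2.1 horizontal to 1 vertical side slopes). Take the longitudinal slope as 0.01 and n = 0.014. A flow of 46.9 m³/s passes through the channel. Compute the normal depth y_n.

y_n = 1.59 m

Manning's equation rearranged: A R^(2/3) = nQ / (1·√S) = 0.014 × 46.9 / (√0.01) = 6.566.
Try y = 1.26 m: A R^(2/3) = 3.873 — too small.
Try y = 1.59 m: A R^(2/3) = 6.572 — ≈ 6.566.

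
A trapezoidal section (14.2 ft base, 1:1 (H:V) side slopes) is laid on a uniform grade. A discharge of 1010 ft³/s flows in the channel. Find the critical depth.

y_c = 4.79 ft

At critical depth, Q² T / (g A³) = 1, i.e. A³/T = Q²/g = 1010²/32.2 = 31680.
Try y = 5.24 ft: A³/T = 42830 — over.
Try y = 3.51 ft: A³/T = 11320 — short.
Try y = 4.79 ft: A³/T = 31650 — matches.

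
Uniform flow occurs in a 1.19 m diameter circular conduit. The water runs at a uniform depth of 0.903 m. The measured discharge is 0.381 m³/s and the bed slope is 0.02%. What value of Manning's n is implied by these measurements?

For a circular section of diameter D = 1.19 m at depth y = 0.903 m, the central angle is θ = 2 arccos(1 − 2y/D) = 4.23 rad. Then A = (D²/8)(θ − sin θ) = 0.9055 m² and P = Dθ/2 = 2.517 m.
Hydraulic radius R = A/P = 0.9055/2.517 = 0.3598 m.
Rearranging Manning's equation: n = (1/Q) A R^(2/3) S^(1/2) = (1/0.381) × 0.9055 × 0.3598^(2/3) × √0.0002 = 0.017.

n = 0.017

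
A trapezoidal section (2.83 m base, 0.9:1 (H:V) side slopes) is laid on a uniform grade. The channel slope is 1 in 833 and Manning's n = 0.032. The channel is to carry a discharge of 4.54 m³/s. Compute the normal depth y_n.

Manning's equation rearranged: A R^(2/3) = nQ / (1·√S) = 0.032 × 4.54 / (√0.0012) = 4.193.
Try y = 0.901 m: A R^(2/3) = 2.396 — low.
Try y = 1.42 m: A R^(2/3) = 5.345 — high.
Try y = 1.24 m: A R^(2/3) = 4.194 — close enough.

y_n = 1.24 m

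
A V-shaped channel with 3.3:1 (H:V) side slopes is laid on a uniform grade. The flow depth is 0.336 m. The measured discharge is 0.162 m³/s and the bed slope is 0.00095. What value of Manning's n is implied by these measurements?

For a triangular section with side slope z = 3.3: A = zy² = 3.3×0.336² = 0.3726 m²; P = 2y√(1+z²) = 2×0.336×3.448 = 2.317 m.
Hydraulic radius R = A/P = 0.3726/2.317 = 0.1608 m.
Rearranging Manning's equation: n = (1/Q) A R^(2/3) S^(1/2) = (1/0.162) × 0.3726 × 0.1608^(2/3) × √0.00095 = 0.021.

n = 0.021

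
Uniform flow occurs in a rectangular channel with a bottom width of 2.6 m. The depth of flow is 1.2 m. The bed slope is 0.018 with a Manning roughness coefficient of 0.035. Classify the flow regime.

subcritical

Flow area A = b·y = 2.6 × 1.2 = 3.12 m². Wetted perimeter P = b + 2y = 2.6 + 2×1.2 = 5 m.
Hydraulic radius R = A/P = 3.12/5 = 0.624 m.
V = (1/n) R^(2/3) √S = (1/0.035) × 0.624^(2/3) × √0.018 = 2.799 m/s. Hydraulic depth D_h = A/T = 3.12/2.6 = 1.2 m.
Froude number Fr = V/√(g·D_h) = 2.799/√(9.81×1.2) = 0.816, which is less than 1, so the flow is subcritical.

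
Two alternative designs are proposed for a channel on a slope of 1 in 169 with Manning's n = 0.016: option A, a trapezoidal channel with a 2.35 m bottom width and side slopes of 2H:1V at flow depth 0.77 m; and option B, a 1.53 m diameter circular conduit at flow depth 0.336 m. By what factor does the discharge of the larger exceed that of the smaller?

18.8

Channel A: With bottom width b = 2.35 m and side slope z = 2: A = (b + zy)y = (2.35 + 2×0.77)×0.77 = 2.995 m²; P = b + 2y√(1+z²) = 2.35 + 2×0.77×2.236 = 5.794 m. Hydraulic radius R = A/P = 2.995/5.794 = 0.517 m. Q_A = (1/0.016)·2.995·0.517^(2/3)·√0.005917 = 9.276 m³/s.
Channel B: For a circular section of diameter D = 1.53 m at depth y = 0.336 m, the central angle is θ = 2 arccos(1 − 2y/D) = 1.951 rad. Then A = (D²/8)(θ − sin θ) = 0.2991 m² and P = Dθ/2 = 1.492 m. Hydraulic radius R = A/P = 0.2991/1.492 = 0.2004 m. Q_B = (1/0.016)·0.2991·0.2004^(2/3)·√0.005917 = 0.4926 m³/s.
The larger discharge is 9.276 m³/s and the smaller is 0.4926 m³/s; the ratio is 18.8.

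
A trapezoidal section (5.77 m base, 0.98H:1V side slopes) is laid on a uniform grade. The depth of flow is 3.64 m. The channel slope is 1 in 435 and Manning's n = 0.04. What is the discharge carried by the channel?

Q = 67.4 m³/s

With bottom width b = 5.77 m and side slope z = 0.98: A = (b + zy)y = (5.77 + 0.98×3.64)×3.64 = 33.99 m²; P = b + 2y√(1+z²) = 5.77 + 2×3.64×1.4 = 15.96 m.
Hydraulic radius R = A/P = 33.99/15.96 = 2.129 m.
Manning's equation: Q = (1/n) A R^(2/3) S^(1/2) = (1/0.04) × 33.99 × 2.129^(2/3) × 0.002299^(1/2) = 67.4 m³/s.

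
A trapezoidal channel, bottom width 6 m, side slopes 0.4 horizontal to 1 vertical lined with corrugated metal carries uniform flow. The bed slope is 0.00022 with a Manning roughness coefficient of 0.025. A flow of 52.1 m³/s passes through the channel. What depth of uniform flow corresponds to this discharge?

y_n = 5.66 m

Manning's equation rearranged: A R^(2/3) = nQ / (1·√S) = 0.025 × 52.1 / (√0.00022) = 87.81.
Trying y = 6.53 m: A R^(2/3) = 111.8 — too large.
Trying y = 4.19 m: A R^(2/3) = 53.42 — too small.
Trying y = 5.66 m: A R^(2/3) = 87.79 — matches.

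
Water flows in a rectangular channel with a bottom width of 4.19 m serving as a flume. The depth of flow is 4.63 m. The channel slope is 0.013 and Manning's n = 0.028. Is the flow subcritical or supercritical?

Flow area A = b·y = 4.19 × 4.63 = 19.4 m². Wetted perimeter P = b + 2y = 4.19 + 2×4.63 = 13.45 m.
Hydraulic radius R = A/P = 19.4/13.45 = 1.442 m.
V = (1/n) R^(2/3) √S = (1/0.028) × 1.442^(2/3) × √0.013 = 5.198 m/s. Hydraulic depth D_h = A/T = 19.4/4.19 = 4.63 m.
Froude number Fr = V/√(g·D_h) = 5.198/√(9.81×4.63) = 0.771, which is less than 1, so the flow is subcritical.

subcritical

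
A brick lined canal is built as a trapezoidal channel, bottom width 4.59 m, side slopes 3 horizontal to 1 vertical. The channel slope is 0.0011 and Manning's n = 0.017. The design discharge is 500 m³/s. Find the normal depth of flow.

Manning's equation rearranged: A R^(2/3) = nQ / (1·√S) = 0.017 × 500 / (√0.0011) = 256.3.
Trying y = 4.09 m: A R^(2/3) = 118.9 — too small.
Trying y = 6.93 m: A R^(2/3) = 415.6 — too large.
Trying y = 5.67 m: A R^(2/3) = 256.3 — ≈ 256.3.

y_n = 5.67 m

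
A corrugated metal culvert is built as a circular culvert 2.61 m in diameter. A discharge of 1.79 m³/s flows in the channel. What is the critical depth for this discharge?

At critical depth, Q² T / (g A³) = 1, i.e. A³/T = Q²/g = 1.79²/9.81 = 0.3266.
Try y = 0.43 m: A³/T = 0.0989 — low.
Try y = 0.675 m: A³/T = 0.5777 — high.
Try y = 0.583 m: A³/T = 0.3262 — ≈ 0.3266.

y_c = 0.583 m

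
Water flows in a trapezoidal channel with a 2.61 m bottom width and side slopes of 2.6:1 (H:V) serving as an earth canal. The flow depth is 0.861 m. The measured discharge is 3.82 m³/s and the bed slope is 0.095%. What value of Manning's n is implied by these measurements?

With bottom width b = 2.61 m and side slope z = 2.6: A = (b + zy)y = (2.61 + 2.6×0.861)×0.861 = 4.175 m²; P = b + 2y√(1+z²) = 2.61 + 2×0.861×2.786 = 7.407 m.
Hydraulic radius R = A/P = 4.175/7.407 = 0.5636 m.
Rearranging Manning's equation: n = (1/Q) A R^(2/3) S^(1/2) = (1/3.82) × 4.175 × 0.5636^(2/3) × √0.00095 = 0.023.

n = 0.023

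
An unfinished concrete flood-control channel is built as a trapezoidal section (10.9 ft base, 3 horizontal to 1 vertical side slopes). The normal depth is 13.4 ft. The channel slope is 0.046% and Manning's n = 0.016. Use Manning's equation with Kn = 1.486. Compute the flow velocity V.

With bottom width b = 10.9 ft and side slope z = 3: A = (b + zy)y = (10.9 + 3×13.4)×13.4 = 684.7 ft²; P = b + 2y√(1+z²) = 10.9 + 2×13.4×3.162 = 95.65 ft.
Hydraulic radius R = A/P = 684.7/95.65 = 7.159 ft.
From Manning's equation, V = (1.486/n) R^(2/3) S^(1/2) = (1.486/0.016) × 7.159^(2/3) × 0.00046^(1/2) = 7.4 ft/s.

V = 7.4 ft/s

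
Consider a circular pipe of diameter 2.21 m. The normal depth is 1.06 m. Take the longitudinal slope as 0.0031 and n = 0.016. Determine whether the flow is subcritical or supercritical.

subcritical

For a circular section of diameter D = 2.21 m at depth y = 1.06 m, the central angle is θ = 2 arccos(1 − 2y/D) = 3.06 rad. Then A = (D²/8)(θ − sin θ) = 1.819 m² and P = Dθ/2 = 3.381 m.
Hydraulic radius R = A/P = 1.819/3.381 = 0.5378 m.
V = (1/n) R^(2/3) √S = (1/0.016) × 0.5378^(2/3) × √0.0031 = 2.301 m/s. Hydraulic depth D_h = A/T = 1.819/2.208 = 0.8236 m.
Froude number Fr = V/√(g·D_h) = 2.301/√(9.81×0.8236) = 0.81, which is less than 1, so the flow is subcritical.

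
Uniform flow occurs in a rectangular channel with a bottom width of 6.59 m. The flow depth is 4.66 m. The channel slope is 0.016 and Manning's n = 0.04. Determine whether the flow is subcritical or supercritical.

Flow area A = b·y = 6.59 × 4.66 = 30.71 m². Wetted perimeter P = b + 2y = 6.59 + 2×4.66 = 15.91 m.
Hydraulic radius R = A/P = 30.71/15.91 = 1.93 m.
V = (1/n) R^(2/3) √S = (1/0.04) × 1.93^(2/3) × √0.016 = 4.902 m/s. Hydraulic depth D_h = A/T = 30.71/6.59 = 4.66 m.
Froude number Fr = V/√(g·D_h) = 4.902/√(9.81×4.66) = 0.725, which is less than 1, so the flow is subcritical.

subcritical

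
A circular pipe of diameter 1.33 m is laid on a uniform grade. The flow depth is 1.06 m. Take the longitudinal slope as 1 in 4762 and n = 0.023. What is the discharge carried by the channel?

Q = 0.409 m³/s

For a circular section of diameter D = 1.33 m at depth y = 1.06 m, the central angle is θ = 2 arccos(1 − 2y/D) = 4.414 rad. Then A = (D²/8)(θ − sin θ) = 1.187 m² and P = Dθ/2 = 2.935 m.
Hydraulic radius R = A/P = 1.187/2.935 = 0.4045 m.
Manning's equation: Q = (1/n) A R^(2/3) S^(1/2) = (1/0.023) × 1.187 × 0.4045^(2/3) × 0.00021^(1/2) = 0.409 m³/s.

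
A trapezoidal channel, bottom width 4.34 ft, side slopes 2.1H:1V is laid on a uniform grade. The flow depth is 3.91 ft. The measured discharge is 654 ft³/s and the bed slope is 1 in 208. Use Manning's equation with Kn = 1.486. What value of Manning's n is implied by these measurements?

With bottom width b = 4.34 ft and side slope z = 2.1: A = (b + zy)y = (4.34 + 2.1×3.91)×3.91 = 49.07 ft²; P = b + 2y√(1+z²) = 4.34 + 2×3.91×2.326 = 22.53 ft.
Hydraulic radius R = A/P = 49.07/22.53 = 2.178 ft.
Rearranging Manning's equation: n = (1.486/Q) A R^(2/3) S^(1/2) = (1.486/654) × 49.07 × 2.178^(2/3) × √0.004808 = 0.013.

n = 0.013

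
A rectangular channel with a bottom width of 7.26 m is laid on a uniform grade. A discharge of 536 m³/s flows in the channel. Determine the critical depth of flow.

For a rectangular channel, critical depth y_c = (q²/g)^(1/3) where q = Q/b = 536/7.26 = 73.83 m²/s.
So y_c = (73.83²/9.81)^(1/3) = 8.22 m.

y_c = 8.22 m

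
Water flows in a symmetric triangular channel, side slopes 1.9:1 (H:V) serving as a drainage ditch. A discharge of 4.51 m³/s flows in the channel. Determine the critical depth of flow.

At critical depth, Q² T / (g A³) = 1, i.e. A³/T = Q²/g = 4.51²/9.81 = 2.073.
Trying y = 0.803 m: A³/T = 0.6026 — short.
Trying y = 1.19 m: A³/T = 4.307 — over.
Trying y = 1.03 m: A³/T = 2.092 — matches.

y_c = 1.03 m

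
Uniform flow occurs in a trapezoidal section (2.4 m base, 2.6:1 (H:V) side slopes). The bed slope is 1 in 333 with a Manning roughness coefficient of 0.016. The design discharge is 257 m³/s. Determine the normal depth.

y_n = 3.83 m

Manning's equation rearranged: A R^(2/3) = nQ / (1·√S) = 0.016 × 257 / (√0.003003) = 75.04.
At y = 3.39 m: A R^(2/3) = 55.96 — too small.
At y = 4.45 m: A R^(2/3) = 107.9 — too large.
At y = 3.83 m: A R^(2/3) = 74.98 — matches.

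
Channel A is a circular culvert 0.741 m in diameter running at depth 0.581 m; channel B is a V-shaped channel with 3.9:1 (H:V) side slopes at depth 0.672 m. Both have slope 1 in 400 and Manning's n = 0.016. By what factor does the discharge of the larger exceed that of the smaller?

6.21

Channel A: For a circular section of diameter D = 0.741 m at depth y = 0.581 m, the central angle is θ = 2 arccos(1 − 2y/D) = 4.35 rad. Then A = (D²/8)(θ − sin θ) = 0.3628 m² and P = Dθ/2 = 1.612 m. Hydraulic radius R = A/P = 0.3628/1.612 = 0.2251 m. Q_A = (1/0.016)·0.3628·0.2251^(2/3)·√0.0025 = 0.4194 m³/s.
Channel B: For a triangular section with side slope z = 3.9: A = zy² = 3.9×0.672² = 1.761 m²; P = 2y√(1+z²) = 2×0.672×4.026 = 5.411 m. Hydraulic radius R = A/P = 1.761/5.411 = 0.3255 m. Q_B = (1/0.016)·1.761·0.3255^(2/3)·√0.0025 = 2.604 m³/s.
The larger discharge is 2.604 m³/s and the smaller is 0.4194 m³/s; the ratio is 6.21.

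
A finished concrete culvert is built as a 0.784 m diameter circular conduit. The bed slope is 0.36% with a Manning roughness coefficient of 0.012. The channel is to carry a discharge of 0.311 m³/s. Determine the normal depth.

y_n = 0.336 m

Manning's equation rearranged: A R^(2/3) = nQ / (1·√S) = 0.012 × 0.311 / (√0.0036) = 0.0622.
At y = 0.412 m: A R^(2/3) = 0.08854 — high.
At y = 0.249 m: A R^(2/3) = 0.0356 — low.
At y = 0.336 m: A R^(2/3) = 0.0622 — close enough.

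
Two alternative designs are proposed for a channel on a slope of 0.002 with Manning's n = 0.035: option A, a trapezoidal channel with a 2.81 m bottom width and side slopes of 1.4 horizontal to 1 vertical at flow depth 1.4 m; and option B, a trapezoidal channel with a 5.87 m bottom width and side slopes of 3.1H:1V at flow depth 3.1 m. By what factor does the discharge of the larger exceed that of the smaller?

11.8

Channel A: With bottom width b = 2.81 m and side slope z = 1.4: A = (b + zy)y = (2.81 + 1.4×1.4)×1.4 = 6.678 m²; P = b + 2y√(1+z²) = 2.81 + 2×1.4×1.72 = 7.627 m. Hydraulic radius R = A/P = 6.678/7.627 = 0.8755 m. Q_A = (1/0.035)·6.678·0.8755^(2/3)·√0.002 = 7.809 m³/s.
Channel B: With bottom width b = 5.87 m and side slope z = 3.1: A = (b + zy)y = (5.87 + 3.1×3.1)×3.1 = 47.99 m²; P = b + 2y√(1+z²) = 5.87 + 2×3.1×3.257 = 26.07 m. Hydraulic radius R = A/P = 47.99/26.07 = 1.841 m. Q_B = (1/0.035)·47.99·1.841^(2/3)·√0.002 = 92.11 m³/s.
The larger discharge is 92.11 m³/s and the smaller is 7.809 m³/s; the ratio is 11.8.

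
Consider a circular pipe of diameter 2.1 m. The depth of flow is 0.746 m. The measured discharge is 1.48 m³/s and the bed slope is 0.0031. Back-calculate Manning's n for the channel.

For a circular section of diameter D = 2.1 m at depth y = 0.746 m, the central angle is θ = 2 arccos(1 − 2y/D) = 2.554 rad. Then A = (D²/8)(θ − sin θ) = 1.102 m² and P = Dθ/2 = 2.682 m.
Hydraulic radius R = A/P = 1.102/2.682 = 0.4111 m.
Rearranging Manning's equation: n = (1/Q) A R^(2/3) S^(1/2) = (1/1.48) × 1.102 × 0.4111^(2/3) × √0.0031 = 0.0229.

n = 0.0229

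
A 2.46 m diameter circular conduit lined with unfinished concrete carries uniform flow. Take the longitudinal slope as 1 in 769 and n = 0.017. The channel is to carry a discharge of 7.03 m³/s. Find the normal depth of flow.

Manning's equation rearranged: A R^(2/3) = nQ / (1·√S) = 0.017 × 7.03 / (√0.0013) = 3.314.
At y = 1.6 m: A R^(2/3) = 2.602 — low.
At y = 2.27 m: A R^(2/3) = 3.691 — high.
At y = 1.94 m: A R^(2/3) = 3.312 — matches.

y_n = 1.94 m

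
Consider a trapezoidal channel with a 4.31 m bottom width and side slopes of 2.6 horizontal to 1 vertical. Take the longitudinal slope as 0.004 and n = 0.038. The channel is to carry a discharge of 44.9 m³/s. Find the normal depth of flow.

Manning's equation rearranged: A R^(2/3) = nQ / (1·√S) = 0.038 × 44.9 / (√0.004) = 26.98.
At y = 1.91 m: A R^(2/3) = 19.84 — too small.
At y = 2.54 m: A R^(2/3) = 36.35 — too large.
At y = 2.21 m: A R^(2/3) = 26.97 — close enough.

y_n = 2.21 m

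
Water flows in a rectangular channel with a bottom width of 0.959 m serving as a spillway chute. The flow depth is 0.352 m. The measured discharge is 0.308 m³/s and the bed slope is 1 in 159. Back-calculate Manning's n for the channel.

n = 0.03

Flow area A = b·y = 0.959 × 0.352 = 0.3376 m². Wetted perimeter P = b + 2y = 0.959 + 2×0.352 = 1.663 m.
Hydraulic radius R = A/P = 0.3376/1.663 = 0.203 m.
Rearranging Manning's equation: n = (1/Q) A R^(2/3) S^(1/2) = (1/0.308) × 0.3376 × 0.203^(2/3) × √0.006289 = 0.03.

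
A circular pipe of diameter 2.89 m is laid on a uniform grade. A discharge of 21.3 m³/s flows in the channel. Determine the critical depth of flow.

At critical depth, Q² T / (g A³) = 1, i.e. A³/T = Q²/g = 21.3²/9.81 = 46.25.
At y = 2.37 m: A³/T = 85.95 — too large.
At y = 2.04 m: A³/T = 46.04 — matches.

y_c = 2.04 m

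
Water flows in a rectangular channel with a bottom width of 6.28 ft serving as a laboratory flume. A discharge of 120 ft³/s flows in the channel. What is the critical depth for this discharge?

For a rectangular channel, critical depth y_c = (q²/g)^(1/3) where q = Q/b = 120/6.28 = 19.11 ft²/s.
So y_c = (19.11²/32.2)^(1/3) = 2.25 ft.

y_c = 2.25 ft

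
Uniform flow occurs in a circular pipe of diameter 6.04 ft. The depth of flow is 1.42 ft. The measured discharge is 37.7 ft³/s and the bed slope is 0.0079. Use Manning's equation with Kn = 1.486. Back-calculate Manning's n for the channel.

For a circular section of diameter D = 6.04 ft at depth y = 1.42 ft, the central angle is θ = 2 arccos(1 − 2y/D) = 2.025 rad. Then A = (D²/8)(θ − sin θ) = 5.136 ft² and P = Dθ/2 = 6.115 ft.
Hydraulic radius R = A/P = 5.136/6.115 = 0.8398 ft.
Rearranging Manning's equation: n = (1.486/Q) A R^(2/3) S^(1/2) = (1.486/37.7) × 5.136 × 0.8398^(2/3) × √0.0079 = 0.016.

n = 0.016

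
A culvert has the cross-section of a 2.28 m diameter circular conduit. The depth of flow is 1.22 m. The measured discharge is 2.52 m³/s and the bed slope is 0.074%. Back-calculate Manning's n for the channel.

n = 0.017

For a circular section of diameter D = 2.28 m at depth y = 1.22 m, the central angle is θ = 2 arccos(1 − 2y/D) = 3.282 rad. Then A = (D²/8)(θ − sin θ) = 2.224 m² and P = Dθ/2 = 3.742 m.
Hydraulic radius R = A/P = 2.224/3.742 = 0.5943 m.
Rearranging Manning's equation: n = (1/Q) A R^(2/3) S^(1/2) = (1/2.52) × 2.224 × 0.5943^(2/3) × √0.00074 = 0.017.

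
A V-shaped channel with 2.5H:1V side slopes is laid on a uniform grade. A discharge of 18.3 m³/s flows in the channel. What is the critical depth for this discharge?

At critical depth, Q² T / (g A³) = 1, i.e. A³/T = Q²/g = 18.3²/9.81 = 34.14.
Try y = 1.85 m: A³/T = 67.72 — over.
Try y = 1.44 m: A³/T = 19.35 — short.
Try y = 1.61 m: A³/T = 33.8 — matches.

y_c = 1.61 m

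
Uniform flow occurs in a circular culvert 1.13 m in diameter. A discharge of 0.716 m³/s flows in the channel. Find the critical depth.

At critical depth, Q² T / (g A³) = 1, i.e. A³/T = Q²/g = 0.716²/9.81 = 0.05226.
Trying y = 0.563 m: A³/T = 0.1101 — high.
Trying y = 0.463 m: A³/T = 0.05207 — ≈ 0.05226.

y_c = 0.463 m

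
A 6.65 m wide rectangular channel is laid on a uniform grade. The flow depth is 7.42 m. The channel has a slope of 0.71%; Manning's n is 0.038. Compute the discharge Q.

Q = 190 m³/s

Flow area A = b·y = 6.65 × 7.42 = 49.34 m². Wetted perimeter P = b + 2y = 6.65 + 2×7.42 = 21.49 m.
Hydraulic radius R = A/P = 49.34/21.49 = 2.296 m.
Manning's equation: Q = (1/n) A R^(2/3) S^(1/2) = (1/0.038) × 49.34 × 2.296^(2/3) × 0.0071^(1/2) = 190 m³/s.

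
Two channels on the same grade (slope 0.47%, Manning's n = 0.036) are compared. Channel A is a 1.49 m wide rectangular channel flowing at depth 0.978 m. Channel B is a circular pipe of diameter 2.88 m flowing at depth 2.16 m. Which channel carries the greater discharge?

Channel A: Flow area A = b·y = 1.49 × 0.978 = 1.457 m². Wetted perimeter P = b + 2y = 1.49 + 2×0.978 = 3.446 m. Hydraulic radius R = A/P = 1.457/3.446 = 0.4229 m. Q_A = (1/0.036)·1.457·0.4229^(2/3)·√0.0047 = 1.563 m³/s.
Channel B: For a circular section of diameter D = 2.88 m at depth y = 2.16 m, the central angle is θ = 2 arccos(1 − 2y/D) = 4.189 rad. Then A = (D²/8)(θ − sin θ) = 5.241 m² and P = Dθ/2 = 6.032 m. Hydraulic radius R = A/P = 5.241/6.032 = 0.8689 m. Q_B = (1/0.036)·5.241·0.8689^(2/3)·√0.0047 = 9.088 m³/s.
Q_A = 1.563 m³/s vs Q_B = 9.088 m³/s, so channel B carries more.

channel B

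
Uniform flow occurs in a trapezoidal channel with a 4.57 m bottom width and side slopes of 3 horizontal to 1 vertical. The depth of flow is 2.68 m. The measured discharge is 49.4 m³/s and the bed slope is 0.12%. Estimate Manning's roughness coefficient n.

n = 0.032

With bottom width b = 4.57 m and side slope z = 3: A = (b + zy)y = (4.57 + 3×2.68)×2.68 = 33.79 m²; P = b + 2y√(1+z²) = 4.57 + 2×2.68×3.162 = 21.52 m.
Hydraulic radius R = A/P = 33.79/21.52 = 1.57 m.
Rearranging Manning's equation: n = (1/Q) A R^(2/3) S^(1/2) = (1/49.4) × 33.79 × 1.57^(2/3) × √0.0012 = 0.032.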